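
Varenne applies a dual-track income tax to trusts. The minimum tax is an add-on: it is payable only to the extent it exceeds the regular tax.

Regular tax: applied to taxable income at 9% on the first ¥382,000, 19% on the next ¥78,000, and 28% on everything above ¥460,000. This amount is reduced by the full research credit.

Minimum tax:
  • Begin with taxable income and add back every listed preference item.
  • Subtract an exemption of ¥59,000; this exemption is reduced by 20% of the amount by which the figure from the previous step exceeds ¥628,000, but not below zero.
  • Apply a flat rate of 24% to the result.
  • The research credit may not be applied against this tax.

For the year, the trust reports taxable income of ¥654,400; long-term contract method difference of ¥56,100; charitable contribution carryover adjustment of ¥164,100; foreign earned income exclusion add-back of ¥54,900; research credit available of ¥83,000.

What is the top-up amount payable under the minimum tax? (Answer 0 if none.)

¥202,448

Regular tax:
  ¥382,000 × 9% = ¥34,380
  ¥78,000 × 19% = ¥14,820
  ¥194,400 × 28% = ¥54,432
  → ¥103,632
  Less research credit ¥83,000 → ¥20,632

Minimum tax:
  Adjusted income: ¥654,400 + ¥56,100 + ¥164,100 + ¥54,900 = ¥929,500
  Exemption: 20% × (¥929,500 − ¥628,000) = ¥60,300 ≥ ¥59,000, so the exemption is fully phased out
  Base: ¥929,500 − ¥0 = ¥929,500
  ¥929,500 × 24% = ¥223,080

Excess of minimum tax over regular tax: ¥223,080 − ¥20,632 = ¥202,448.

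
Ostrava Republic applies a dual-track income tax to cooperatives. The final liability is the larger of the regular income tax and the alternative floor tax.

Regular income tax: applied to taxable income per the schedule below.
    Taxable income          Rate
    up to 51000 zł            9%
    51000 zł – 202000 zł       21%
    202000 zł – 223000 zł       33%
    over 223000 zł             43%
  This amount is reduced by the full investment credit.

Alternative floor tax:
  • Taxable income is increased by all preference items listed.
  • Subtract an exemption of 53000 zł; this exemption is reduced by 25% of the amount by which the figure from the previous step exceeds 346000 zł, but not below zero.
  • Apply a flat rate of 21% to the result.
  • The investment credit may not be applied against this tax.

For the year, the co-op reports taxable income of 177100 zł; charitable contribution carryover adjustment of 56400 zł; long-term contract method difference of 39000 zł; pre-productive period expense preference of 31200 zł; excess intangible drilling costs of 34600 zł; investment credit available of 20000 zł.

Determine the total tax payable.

59913 zł

Alternative floor tax:
  Adjusted income: 177100 zł + 56400 zł + 39000 zł + 31200 zł + 34600 zł = 338300 zł
  Exemption: 338300 zł ≤ 346000 zł, so full 53000 zł applies
  Base: 338300 zł − 53000 zł = 285300 zł
  285300 zł × 21% = 59913 zł

Regular income tax:
  51000 zł × 9% = 4590 zł
  126100 zł × 21% = 26481 zł
  → 31071 zł
  Less investment credit 20000 zł → 11071 zł

59913 zł > 11071 zł, so the alternative floor tax is the binding amount.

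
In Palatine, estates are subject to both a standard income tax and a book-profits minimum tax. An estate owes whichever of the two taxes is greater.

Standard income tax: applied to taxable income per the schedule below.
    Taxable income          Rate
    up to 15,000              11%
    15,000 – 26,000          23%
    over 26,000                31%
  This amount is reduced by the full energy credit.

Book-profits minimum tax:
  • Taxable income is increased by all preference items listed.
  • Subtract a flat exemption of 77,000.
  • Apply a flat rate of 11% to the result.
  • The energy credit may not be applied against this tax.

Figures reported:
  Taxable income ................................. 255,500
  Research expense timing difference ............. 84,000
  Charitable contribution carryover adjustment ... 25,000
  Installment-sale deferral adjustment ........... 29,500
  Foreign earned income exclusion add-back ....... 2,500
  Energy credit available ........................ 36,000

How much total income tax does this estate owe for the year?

Standard income tax:
  15,000 × 11% = 1,650
  11,000 × 23% = 2,530
  229,500 × 31% = 71,145
  → 75,325
  Less energy credit 36,000 → 39,325

Book-profits minimum tax:
  Adjusted income: 255,500 + 84,000 + 25,000 + 29,500 + 2,500 = 396,500
  Less exemption 77,000 → base 319,500
  319,500 × 11% = 35,145

39,325 > 35,145, so the standard income tax governs.

39,325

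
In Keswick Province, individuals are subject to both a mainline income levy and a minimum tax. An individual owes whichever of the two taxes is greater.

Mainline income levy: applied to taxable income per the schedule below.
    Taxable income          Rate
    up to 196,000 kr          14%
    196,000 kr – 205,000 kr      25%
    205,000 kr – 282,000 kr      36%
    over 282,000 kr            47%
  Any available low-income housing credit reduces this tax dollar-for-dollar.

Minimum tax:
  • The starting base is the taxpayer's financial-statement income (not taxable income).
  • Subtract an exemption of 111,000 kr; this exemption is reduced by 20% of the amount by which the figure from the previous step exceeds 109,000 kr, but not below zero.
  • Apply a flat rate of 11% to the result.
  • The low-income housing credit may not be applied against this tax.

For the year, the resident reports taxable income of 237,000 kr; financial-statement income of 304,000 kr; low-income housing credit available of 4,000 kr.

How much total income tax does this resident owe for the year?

37,210 kr

Minimum tax:
  Base (financial-statement income): 304,000 kr
  Exemption: 111,000 kr − 20% × (304,000 kr − 109,000 kr) = 111,000 kr − 39,000 kr = 72,000 kr
  Base: 304,000 kr − 72,000 kr = 232,000 kr
  232,000 kr × 11% = 25,520 kr

Mainline income levy:
  196,000 kr × 14% = 27,440 kr
  9,000 kr × 25% = 2,250 kr
  32,000 kr × 36% = 11,520 kr
  → 41,210 kr
  Less low-income housing credit 4,000 kr → 37,210 kr

37,210 kr > 25,520 kr, so the mainline income levy governs.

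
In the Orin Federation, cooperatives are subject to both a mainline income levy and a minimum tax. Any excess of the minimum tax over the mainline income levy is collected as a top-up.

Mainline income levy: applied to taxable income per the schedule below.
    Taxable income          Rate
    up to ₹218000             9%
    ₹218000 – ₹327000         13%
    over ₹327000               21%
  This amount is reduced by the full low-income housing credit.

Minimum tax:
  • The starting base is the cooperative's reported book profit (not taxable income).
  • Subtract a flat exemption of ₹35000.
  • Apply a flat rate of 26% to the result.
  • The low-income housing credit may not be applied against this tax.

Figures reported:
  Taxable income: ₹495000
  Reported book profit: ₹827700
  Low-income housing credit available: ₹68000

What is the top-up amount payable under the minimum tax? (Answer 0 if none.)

Minimum tax:
  Base (reported book profit): ₹827700
  Less exemption ₹35000 → base ₹792700
  ₹792700 × 26% = ₹206102

Mainline income levy:
  ₹218000 × 9% = ₹19620
  ₹109000 × 13% = ₹14170
  ₹168000 × 21% = ₹35280
  → ₹69070
  Less low-income housing credit ₹68000 → ₹1070

Excess of minimum tax over mainline income levy: ₹206102 − ₹1070 = ₹205032.

₹205032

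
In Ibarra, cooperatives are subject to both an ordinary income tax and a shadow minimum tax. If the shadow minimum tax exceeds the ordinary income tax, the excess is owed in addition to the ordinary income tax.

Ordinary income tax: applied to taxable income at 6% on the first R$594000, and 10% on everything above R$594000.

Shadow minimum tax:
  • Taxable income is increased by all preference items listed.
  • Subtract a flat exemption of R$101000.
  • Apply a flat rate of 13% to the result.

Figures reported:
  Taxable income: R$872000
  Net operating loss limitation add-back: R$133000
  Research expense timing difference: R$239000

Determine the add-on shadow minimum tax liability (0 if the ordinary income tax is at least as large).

Shadow minimum tax:
  Adjusted income: R$872000 + R$133000 + R$239000 = R$1244000
  Less exemption R$101000 → base R$1143000
  R$1143000 × 13% = R$148590

Ordinary income tax:
  R$594000 × 6% = R$35640
  R$278000 × 10% = R$27800
  → R$63440

Excess of shadow minimum tax over ordinary income tax: R$148590 − R$63440 = R$85150.

R$85150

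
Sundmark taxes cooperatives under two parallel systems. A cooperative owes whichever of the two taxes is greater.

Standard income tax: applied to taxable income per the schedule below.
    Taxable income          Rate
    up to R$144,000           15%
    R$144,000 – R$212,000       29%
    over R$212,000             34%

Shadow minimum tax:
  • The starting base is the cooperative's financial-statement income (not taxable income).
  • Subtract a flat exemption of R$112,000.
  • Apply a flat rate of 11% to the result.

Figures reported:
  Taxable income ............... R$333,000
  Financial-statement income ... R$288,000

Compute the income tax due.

R$82,460

Standard income tax:
  R$144,000 × 15% = R$21,600
  R$68,000 × 29% = R$19,720
  R$121,000 × 34% = R$41,140
  → R$82,460

Shadow minimum tax:
  Base (financial-statement income): R$288,000
  Less exemption R$112,000 → base R$176,000
  R$176,000 × 11% = R$19,360

R$82,460 > R$19,360, so the standard income tax governs.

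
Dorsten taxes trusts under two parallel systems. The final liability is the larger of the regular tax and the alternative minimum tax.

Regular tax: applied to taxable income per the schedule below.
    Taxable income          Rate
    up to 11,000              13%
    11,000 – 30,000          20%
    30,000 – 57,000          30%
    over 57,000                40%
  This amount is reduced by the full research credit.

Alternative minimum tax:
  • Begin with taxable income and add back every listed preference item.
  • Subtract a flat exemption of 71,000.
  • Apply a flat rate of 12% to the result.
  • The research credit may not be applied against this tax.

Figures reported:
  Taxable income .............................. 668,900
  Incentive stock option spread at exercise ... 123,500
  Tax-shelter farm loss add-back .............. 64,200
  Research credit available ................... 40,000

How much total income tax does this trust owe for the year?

Alternative minimum tax:
  Adjusted income: 668,900 + 123,500 + 64,200 = 856,600
  Less exemption 71,000 → base 785,600
  785,600 × 12% = 94,272

Regular tax:
  11,000 × 13% = 1,430
  19,000 × 20% = 3,800
  27,000 × 30% = 8,100
  611,900 × 40% = 244,760
  → 258,090
  Less research credit 40,000 → 218,090

218,090 > 94,272, so the regular tax governs.

218,090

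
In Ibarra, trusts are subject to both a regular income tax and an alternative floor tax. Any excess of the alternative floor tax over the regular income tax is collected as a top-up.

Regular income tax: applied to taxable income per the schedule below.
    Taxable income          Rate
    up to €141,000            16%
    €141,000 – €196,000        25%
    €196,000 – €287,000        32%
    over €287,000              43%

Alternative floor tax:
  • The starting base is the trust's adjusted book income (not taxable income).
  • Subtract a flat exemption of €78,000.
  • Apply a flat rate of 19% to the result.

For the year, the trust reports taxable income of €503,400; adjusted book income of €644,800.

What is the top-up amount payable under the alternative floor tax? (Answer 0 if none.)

Alternative floor tax:
  Base (adjusted book income): €644,800
  Less exemption €78,000 → base €566,800
  €566,800 × 19% = €107,692

Regular income tax:
  €141,000 × 16% = €22,560
  €55,000 × 25% = €13,750
  €91,000 × 32% = €29,120
  €216,400 × 43% = €93,052
  → €158,482

€107,692 ≤ €158,482, so no add-on is due.

€0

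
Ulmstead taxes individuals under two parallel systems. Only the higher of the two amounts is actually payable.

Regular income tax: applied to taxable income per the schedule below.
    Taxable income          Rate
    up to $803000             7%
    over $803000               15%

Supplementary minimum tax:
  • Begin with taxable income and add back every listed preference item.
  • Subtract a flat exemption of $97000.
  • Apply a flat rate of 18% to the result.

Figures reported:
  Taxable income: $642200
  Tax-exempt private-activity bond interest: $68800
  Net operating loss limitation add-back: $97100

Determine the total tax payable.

Supplementary minimum tax:
  Adjusted income: $642200 + $68800 + $97100 = $808100
  Less exemption $97000 → base $711100
  $711100 × 18% = $127998

Regular income tax:
  $642200 × 7% = $44954

$127998 > $44954, so the supplementary minimum tax is the binding amount.

$127998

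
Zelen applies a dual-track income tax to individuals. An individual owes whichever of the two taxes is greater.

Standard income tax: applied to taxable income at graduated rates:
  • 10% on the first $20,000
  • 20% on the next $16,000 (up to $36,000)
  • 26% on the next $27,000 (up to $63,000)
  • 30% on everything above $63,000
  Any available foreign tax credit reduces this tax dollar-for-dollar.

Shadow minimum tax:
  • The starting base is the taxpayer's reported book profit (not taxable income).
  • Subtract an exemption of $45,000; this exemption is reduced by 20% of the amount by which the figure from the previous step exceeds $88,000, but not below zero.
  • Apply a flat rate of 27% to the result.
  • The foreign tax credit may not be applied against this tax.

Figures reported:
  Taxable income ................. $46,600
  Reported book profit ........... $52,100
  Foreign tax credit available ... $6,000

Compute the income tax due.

$1,956

Standard income tax:
  $20,000 × 10% = $2,000
  $16,000 × 20% = $3,200
  $10,600 × 26% = $2,756
  → $7,956
  Less foreign tax credit $6,000 → $1,956

Shadow minimum tax:
  Base (reported book profit): $52,100
  Exemption: $52,100 ≤ $88,000, so full $45,000 applies
  Base: $52,100 − $45,000 = $7,100
  $7,100 × 27% = $1,917

$1,956 > $1,917, so the standard income tax governs.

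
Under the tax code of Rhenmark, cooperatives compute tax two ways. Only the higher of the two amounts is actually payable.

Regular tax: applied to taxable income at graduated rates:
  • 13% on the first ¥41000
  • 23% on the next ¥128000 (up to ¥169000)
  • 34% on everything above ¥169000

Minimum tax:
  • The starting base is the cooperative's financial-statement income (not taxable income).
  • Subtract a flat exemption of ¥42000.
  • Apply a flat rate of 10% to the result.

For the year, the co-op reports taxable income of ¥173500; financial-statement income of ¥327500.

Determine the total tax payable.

¥36300

Regular tax:
  ¥41000 × 13% = ¥5330
  ¥128000 × 23% = ¥29440
  ¥4500 × 34% = ¥1530
  → ¥36300

Minimum tax:
  Base (financial-statement income): ¥327500
  Less exemption ¥42000 → base ¥285500
  ¥285500 × 10% = ¥28550

¥36300 > ¥28550, so the regular tax governs.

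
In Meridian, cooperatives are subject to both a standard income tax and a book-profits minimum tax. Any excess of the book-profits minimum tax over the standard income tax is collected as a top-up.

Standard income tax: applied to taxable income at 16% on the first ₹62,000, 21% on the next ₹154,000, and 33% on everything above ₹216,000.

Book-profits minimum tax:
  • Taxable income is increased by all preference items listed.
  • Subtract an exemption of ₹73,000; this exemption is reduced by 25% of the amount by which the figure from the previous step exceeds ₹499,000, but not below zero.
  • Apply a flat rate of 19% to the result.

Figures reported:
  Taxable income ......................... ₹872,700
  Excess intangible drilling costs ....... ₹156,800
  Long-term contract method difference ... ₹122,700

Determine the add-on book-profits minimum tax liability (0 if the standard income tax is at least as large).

Book-profits minimum tax:
  Adjusted income: ₹872,700 + ₹156,800 + ₹122,700 = ₹1,152,200
  Exemption: 25% × (₹1,152,200 − ₹499,000) = ₹163,300 ≥ ₹73,000, so the exemption is fully phased out
  Base: ₹1,152,200 − ₹0 = ₹1,152,200
  ₹1,152,200 × 19% = ₹218,918

Standard income tax:
  ₹62,000 × 16% = ₹9,920
  ₹154,000 × 21% = ₹32,340
  ₹656,700 × 33% = ₹216,711
  → ₹258,971

₹218,918 ≤ ₹258,971, so no add-on is due.

₹0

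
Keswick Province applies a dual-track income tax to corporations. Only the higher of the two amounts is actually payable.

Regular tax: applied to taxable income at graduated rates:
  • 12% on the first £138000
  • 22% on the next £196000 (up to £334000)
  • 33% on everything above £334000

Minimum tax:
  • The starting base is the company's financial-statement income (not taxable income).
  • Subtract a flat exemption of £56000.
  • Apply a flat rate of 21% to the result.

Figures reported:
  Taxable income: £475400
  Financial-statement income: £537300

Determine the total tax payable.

Minimum tax:
  Base (financial-statement income): £537300
  Less exemption £56000 → base £481300
  £481300 × 21% = £101073

Regular tax:
  £138000 × 12% = £16560
  £196000 × 22% = £43120
  £141400 × 33% = £46662
  → £106342

£106342 > £101073, so the regular tax governs.

£106342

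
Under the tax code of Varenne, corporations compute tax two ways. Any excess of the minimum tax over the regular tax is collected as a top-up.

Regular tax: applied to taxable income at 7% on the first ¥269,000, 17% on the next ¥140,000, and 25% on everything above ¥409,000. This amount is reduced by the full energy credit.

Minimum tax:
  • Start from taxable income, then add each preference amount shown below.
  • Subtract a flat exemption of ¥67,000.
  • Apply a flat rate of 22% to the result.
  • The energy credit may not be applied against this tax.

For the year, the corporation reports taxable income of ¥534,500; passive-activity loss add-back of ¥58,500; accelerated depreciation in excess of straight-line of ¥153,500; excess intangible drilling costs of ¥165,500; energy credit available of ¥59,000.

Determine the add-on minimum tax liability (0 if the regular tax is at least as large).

¥170,895

Regular tax:
  ¥269,000 × 7% = ¥18,830
  ¥140,000 × 17% = ¥23,800
  ¥125,500 × 25% = ¥31,375
  → ¥74,005
  Less energy credit ¥59,000 → ¥15,005

Minimum tax:
  Adjusted income: ¥534,500 + ¥58,500 + ¥153,500 + ¥165,500 = ¥912,000
  Less exemption ¥67,000 → base ¥845,000
  ¥845,000 × 22% = ¥185,900

Excess of minimum tax over regular tax: ¥185,900 − ¥15,005 = ¥170,895.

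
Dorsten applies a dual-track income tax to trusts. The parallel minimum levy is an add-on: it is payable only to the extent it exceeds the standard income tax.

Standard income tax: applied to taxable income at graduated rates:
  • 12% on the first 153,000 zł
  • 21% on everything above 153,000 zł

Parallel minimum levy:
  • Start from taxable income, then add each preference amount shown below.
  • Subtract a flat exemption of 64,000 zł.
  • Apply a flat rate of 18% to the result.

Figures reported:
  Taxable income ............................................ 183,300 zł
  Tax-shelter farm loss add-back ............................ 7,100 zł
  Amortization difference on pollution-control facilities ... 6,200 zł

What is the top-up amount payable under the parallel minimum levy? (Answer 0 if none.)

0 zł

Standard income tax:
  153,000 zł × 12% = 18,360 zł
  30,300 zł × 21% = 6,363 zł
  → 24,723 zł

Parallel minimum levy:
  Adjusted income: 183,300 zł + 7,100 zł + 6,200 zł = 196,600 zł
  Less exemption 64,000 zł → base 132,600 zł
  132,600 zł × 18% = 23,868 zł

23,868 zł ≤ 24,723 zł, so no add-on is due.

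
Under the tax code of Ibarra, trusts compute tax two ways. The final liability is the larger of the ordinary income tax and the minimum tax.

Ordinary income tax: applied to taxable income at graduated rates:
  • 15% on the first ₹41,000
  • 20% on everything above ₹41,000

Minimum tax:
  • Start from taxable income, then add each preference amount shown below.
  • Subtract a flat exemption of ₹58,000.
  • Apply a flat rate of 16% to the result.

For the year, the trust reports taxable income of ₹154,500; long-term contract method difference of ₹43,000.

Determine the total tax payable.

₹28,850

Ordinary income tax:
  ₹41,000 × 15% = ₹6,150
  ₹113,500 × 20% = ₹22,700
  → ₹28,850

Minimum tax:
  Adjusted income: ₹154,500 + ₹43,000 = ₹197,500
  Less exemption ₹58,000 → base ₹139,500
  ₹139,500 × 16% = ₹22,320

₹28,850 > ₹22,320, so the ordinary income tax governs.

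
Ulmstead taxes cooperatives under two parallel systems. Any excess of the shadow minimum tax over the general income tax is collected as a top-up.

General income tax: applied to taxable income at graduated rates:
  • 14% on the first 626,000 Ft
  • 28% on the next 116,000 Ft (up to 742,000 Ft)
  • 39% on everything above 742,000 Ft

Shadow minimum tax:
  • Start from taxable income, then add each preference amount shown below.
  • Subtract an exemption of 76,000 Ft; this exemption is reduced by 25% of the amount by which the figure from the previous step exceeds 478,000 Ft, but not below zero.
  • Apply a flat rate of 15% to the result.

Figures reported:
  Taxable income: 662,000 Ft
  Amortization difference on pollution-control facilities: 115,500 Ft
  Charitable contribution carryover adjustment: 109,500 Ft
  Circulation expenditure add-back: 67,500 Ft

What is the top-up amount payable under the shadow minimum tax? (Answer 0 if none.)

45,455 Ft

General income tax:
  626,000 Ft × 14% = 87,640 Ft
  36,000 Ft × 28% = 10,080 Ft
  → 97,720 Ft

Shadow minimum tax:
  Adjusted income: 662,000 Ft + 115,500 Ft + 109,500 Ft + 67,500 Ft = 954,500 Ft
  Exemption: 25% × (954,500 Ft − 478,000 Ft) = 119,125 Ft ≥ 76,000 Ft, so the exemption is fully phased out
  Base: 954,500 Ft − 0 Ft = 954,500 Ft
  954,500 Ft × 15% = 143,175 Ft

Excess of shadow minimum tax over general income tax: 143,175 Ft − 97,720 Ft = 45,455 Ft.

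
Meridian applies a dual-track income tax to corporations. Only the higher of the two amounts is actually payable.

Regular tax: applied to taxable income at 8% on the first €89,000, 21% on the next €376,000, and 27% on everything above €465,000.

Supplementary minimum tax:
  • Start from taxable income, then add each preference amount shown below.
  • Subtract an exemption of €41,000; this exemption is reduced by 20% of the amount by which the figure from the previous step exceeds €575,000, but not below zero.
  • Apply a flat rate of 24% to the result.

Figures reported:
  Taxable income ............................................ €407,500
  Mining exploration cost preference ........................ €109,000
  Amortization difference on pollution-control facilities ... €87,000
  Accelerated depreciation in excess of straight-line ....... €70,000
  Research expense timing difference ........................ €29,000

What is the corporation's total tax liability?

Regular tax:
  €89,000 × 8% = €7,120
  €318,500 × 21% = €66,885
  → €74,005

Supplementary minimum tax:
  Adjusted income: €407,500 + €109,000 + €87,000 + €70,000 + €29,000 = €702,500
  Exemption: €41,000 − 20% × (€702,500 − €575,000) = €41,000 − €25,500 = €15,500
  Base: €702,500 − €15,500 = €687,000
  €687,000 × 24% = €164,880

€164,880 > €74,005, so the supplementary minimum tax is the binding amount.

€164,880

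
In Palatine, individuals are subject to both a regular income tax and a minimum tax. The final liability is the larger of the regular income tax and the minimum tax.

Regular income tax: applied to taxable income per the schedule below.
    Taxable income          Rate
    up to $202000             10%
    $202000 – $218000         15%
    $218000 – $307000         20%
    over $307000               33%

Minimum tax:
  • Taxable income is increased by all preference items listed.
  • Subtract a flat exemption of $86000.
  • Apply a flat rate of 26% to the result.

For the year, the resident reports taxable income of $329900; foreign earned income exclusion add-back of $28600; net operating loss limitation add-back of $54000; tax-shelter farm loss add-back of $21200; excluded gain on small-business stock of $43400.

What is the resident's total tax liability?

Regular income tax:
  $202000 × 10% = $20200
  $16000 × 15% = $2400
  $89000 × 20% = $17800
  $22900 × 33% = $7557
  → $47957

Minimum tax:
  Adjusted income: $329900 + $28600 + $54000 + $21200 + $43400 = $477100
  Less exemption $86000 → base $391100
  $391100 × 26% = $101686

$101686 > $47957, so the minimum tax is the binding amount.

$101686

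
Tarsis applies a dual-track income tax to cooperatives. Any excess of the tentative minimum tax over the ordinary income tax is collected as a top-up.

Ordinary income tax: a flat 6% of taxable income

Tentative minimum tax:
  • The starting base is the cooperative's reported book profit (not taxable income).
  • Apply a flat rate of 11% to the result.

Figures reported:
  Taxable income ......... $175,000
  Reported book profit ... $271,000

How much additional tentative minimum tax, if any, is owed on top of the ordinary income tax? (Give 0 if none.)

Ordinary income tax:
  $175,000 × 6% = $10,500

Tentative minimum tax:
  Base (reported book profit): $271,000
  $271,000 × 11% = $29,810

Excess of tentative minimum tax over ordinary income tax: $29,810 − $10,500 = $19,310.

$19,310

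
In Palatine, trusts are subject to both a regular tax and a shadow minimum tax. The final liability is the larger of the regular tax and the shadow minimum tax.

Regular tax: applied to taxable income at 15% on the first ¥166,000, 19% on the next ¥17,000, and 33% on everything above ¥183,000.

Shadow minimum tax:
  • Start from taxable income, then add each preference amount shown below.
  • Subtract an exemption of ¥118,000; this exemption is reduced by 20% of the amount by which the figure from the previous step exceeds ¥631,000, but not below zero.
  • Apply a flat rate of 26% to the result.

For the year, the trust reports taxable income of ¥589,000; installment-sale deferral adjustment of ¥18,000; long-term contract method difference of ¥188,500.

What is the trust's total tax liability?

Regular tax:
  ¥166,000 × 15% = ¥24,900
  ¥17,000 × 19% = ¥3,230
  ¥406,000 × 33% = ¥133,980
  → ¥162,110

Shadow minimum tax:
  Adjusted income: ¥589,000 + ¥18,000 + ¥188,500 = ¥795,500
  Exemption: ¥118,000 − 20% × (¥795,500 − ¥631,000) = ¥118,000 − ¥32,900 = ¥85,100
  Base: ¥795,500 − ¥85,100 = ¥710,400
  ¥710,400 × 26% = ¥184,704

¥184,704 > ¥162,110, so the shadow minimum tax is the binding amount.

¥184,704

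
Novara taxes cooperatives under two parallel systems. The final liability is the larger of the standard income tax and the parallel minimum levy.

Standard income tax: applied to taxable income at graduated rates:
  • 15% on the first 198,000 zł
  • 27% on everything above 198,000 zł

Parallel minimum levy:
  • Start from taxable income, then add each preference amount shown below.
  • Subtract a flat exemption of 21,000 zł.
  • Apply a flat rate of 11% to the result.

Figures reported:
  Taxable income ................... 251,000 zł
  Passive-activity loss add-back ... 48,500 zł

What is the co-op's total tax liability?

Parallel minimum levy:
  Adjusted income: 251,000 zł + 48,500 zł = 299,500 zł
  Less exemption 21,000 zł → base 278,500 zł
  278,500 zł × 11% = 30,635 zł

Standard income tax:
  198,000 zł × 15% = 29,700 zł
  53,000 zł × 27% = 14,310 zł
  → 44,010 zł

44,010 zł > 30,635 zł, so the standard income tax governs.

44,010 zł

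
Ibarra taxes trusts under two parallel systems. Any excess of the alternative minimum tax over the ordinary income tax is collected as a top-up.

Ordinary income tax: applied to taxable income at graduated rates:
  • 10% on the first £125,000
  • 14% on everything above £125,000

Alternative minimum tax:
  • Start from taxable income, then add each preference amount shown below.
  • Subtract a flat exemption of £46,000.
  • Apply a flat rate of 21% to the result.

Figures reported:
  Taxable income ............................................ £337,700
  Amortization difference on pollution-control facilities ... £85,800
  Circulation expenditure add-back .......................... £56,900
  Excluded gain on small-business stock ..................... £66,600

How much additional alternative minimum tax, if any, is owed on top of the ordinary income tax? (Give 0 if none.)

Alternative minimum tax:
  Adjusted income: £337,700 + £85,800 + £56,900 + £66,600 = £547,000
  Less exemption £46,000 → base £501,000
  £501,000 × 21% = £105,210

Ordinary income tax:
  £125,000 × 10% = £12,500
  £212,700 × 14% = £29,778
  → £42,278

Excess of alternative minimum tax over ordinary income tax: £105,210 − £42,278 = £62,932.

£62,932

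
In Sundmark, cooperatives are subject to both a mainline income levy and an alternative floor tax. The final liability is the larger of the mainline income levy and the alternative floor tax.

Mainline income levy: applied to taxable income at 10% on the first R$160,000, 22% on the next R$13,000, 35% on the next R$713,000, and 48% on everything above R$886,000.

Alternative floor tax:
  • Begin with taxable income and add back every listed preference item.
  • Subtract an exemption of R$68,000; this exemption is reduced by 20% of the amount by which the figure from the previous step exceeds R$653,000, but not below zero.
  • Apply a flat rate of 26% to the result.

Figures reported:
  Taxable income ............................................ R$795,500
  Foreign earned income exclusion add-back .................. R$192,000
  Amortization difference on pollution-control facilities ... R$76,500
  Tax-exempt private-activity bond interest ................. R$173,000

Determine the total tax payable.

Alternative floor tax:
  Adjusted income: R$795,500 + R$192,000 + R$76,500 + R$173,000 = R$1,237,000
  Exemption: 20% × (R$1,237,000 − R$653,000) = R$116,800 ≥ R$68,000, so the exemption is fully phased out
  Base: R$1,237,000 − R$0 = R$1,237,000
  R$1,237,000 × 26% = R$321,620

Mainline income levy:
  R$160,000 × 10% = R$16,000
  R$13,000 × 22% = R$2,860
  R$622,500 × 35% = R$217,875
  → R$236,735

R$321,620 > R$236,735, so the alternative floor tax is the binding amount.

R$321,620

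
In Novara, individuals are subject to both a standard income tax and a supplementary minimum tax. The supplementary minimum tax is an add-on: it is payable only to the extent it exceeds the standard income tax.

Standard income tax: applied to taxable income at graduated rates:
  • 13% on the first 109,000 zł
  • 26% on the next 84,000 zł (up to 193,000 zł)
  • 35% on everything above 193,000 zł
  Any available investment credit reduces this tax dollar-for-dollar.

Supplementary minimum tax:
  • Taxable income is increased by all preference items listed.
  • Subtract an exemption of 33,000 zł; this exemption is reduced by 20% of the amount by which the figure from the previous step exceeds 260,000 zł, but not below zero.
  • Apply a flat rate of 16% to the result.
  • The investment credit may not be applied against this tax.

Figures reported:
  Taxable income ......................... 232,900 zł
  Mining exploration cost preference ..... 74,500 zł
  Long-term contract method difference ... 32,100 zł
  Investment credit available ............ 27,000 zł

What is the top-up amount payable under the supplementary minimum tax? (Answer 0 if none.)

Standard income tax:
  109,000 zł × 13% = 14,170 zł
  84,000 zł × 26% = 21,840 zł
  39,900 zł × 35% = 13,965 zł
  → 49,975 zł
  Less investment credit 27,000 zł → 22,975 zł

Supplementary minimum tax:
  Adjusted income: 232,900 zł + 74,500 zł + 32,100 zł = 339,500 zł
  Exemption: 33,000 zł − 20% × (339,500 zł − 260,000 zł) = 33,000 zł − 15,900 zł = 17,100 zł
  Base: 339,500 zł − 17,100 zł = 322,400 zł
  322,400 zł × 16% = 51,584 zł

Excess of supplementary minimum tax over standard income tax: 51,584 zł − 22,975 zł = 28,609 zł.

28,609 zł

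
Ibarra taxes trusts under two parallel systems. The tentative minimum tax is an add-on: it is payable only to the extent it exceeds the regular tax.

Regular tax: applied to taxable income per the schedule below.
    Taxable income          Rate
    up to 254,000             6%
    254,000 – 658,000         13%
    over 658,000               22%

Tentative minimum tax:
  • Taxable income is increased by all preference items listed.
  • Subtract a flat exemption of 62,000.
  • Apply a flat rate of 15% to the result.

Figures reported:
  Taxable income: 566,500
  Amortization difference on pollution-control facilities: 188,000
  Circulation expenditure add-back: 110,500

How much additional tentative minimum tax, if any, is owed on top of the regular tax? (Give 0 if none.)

64,585

Regular tax:
  254,000 × 6% = 15,240
  312,500 × 13% = 40,625
  → 55,865

Tentative minimum tax:
  Adjusted income: 566,500 + 188,000 + 110,500 = 865,000
  Less exemption 62,000 → base 803,000
  803,000 × 15% = 120,450

Excess of tentative minimum tax over regular tax: 120,450 − 55,865 = 64,585.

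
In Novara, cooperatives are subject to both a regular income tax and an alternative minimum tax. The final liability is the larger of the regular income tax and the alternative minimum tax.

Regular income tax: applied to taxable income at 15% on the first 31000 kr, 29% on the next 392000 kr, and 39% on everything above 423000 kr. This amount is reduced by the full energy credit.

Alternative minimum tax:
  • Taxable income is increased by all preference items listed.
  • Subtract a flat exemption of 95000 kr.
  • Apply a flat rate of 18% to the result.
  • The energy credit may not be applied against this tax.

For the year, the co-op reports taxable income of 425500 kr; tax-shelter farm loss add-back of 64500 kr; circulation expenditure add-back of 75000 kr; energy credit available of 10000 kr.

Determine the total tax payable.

Regular income tax:
  31000 kr × 15% = 4650 kr
  392000 kr × 29% = 113680 kr
  2500 kr × 39% = 975 kr
  → 119305 kr
  Less energy credit 10000 kr → 109305 kr

Alternative minimum tax:
  Adjusted income: 425500 kr + 64500 kr + 75000 kr = 565000 kr
  Less exemption 95000 kr → base 470000 kr
  470000 kr × 18% = 84600 kr

109305 kr > 84600 kr, so the regular income tax governs.

109305 kr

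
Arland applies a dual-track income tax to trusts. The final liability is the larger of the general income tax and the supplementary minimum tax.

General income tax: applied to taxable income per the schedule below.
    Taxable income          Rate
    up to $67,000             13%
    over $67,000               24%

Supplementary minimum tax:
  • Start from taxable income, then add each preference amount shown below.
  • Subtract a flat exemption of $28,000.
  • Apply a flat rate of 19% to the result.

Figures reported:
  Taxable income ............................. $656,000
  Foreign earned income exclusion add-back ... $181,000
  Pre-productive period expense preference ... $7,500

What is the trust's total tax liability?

Supplementary minimum tax:
  Adjusted income: $656,000 + $181,000 + $7,500 = $844,500
  Less exemption $28,000 → base $816,500
  $816,500 × 19% = $155,135

General income tax:
  $67,000 × 13% = $8,710
  $589,000 × 24% = $141,360
  → $150,070

$155,135 > $150,070, so the supplementary minimum tax is the binding amount.

$155,135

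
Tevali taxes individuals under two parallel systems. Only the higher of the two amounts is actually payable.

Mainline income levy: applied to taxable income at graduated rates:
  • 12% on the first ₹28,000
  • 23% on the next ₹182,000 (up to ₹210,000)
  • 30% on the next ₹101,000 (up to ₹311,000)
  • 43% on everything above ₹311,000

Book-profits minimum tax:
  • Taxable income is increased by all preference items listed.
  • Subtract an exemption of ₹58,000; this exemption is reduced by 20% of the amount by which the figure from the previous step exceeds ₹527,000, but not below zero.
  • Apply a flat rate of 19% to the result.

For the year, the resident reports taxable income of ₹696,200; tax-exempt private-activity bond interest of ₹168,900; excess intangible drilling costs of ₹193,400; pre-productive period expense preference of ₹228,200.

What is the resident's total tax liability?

₹244,473

Mainline income levy:
  ₹28,000 × 12% = ₹3,360
  ₹182,000 × 23% = ₹41,860
  ₹101,000 × 30% = ₹30,300
  ₹385,200 × 43% = ₹165,636
  → ₹241,156

Book-profits minimum tax:
  Adjusted income: ₹696,200 + ₹168,900 + ₹193,400 + ₹228,200 = ₹1,286,700
  Exemption: 20% × (₹1,286,700 − ₹527,000) = ₹151,940 ≥ ₹58,000, so the exemption is fully phased out
  Base: ₹1,286,700 − ₹0 = ₹1,286,700
  ₹1,286,700 × 19% = ₹244,473

₹244,473 > ₹241,156, so the book-profits minimum tax is the binding amount.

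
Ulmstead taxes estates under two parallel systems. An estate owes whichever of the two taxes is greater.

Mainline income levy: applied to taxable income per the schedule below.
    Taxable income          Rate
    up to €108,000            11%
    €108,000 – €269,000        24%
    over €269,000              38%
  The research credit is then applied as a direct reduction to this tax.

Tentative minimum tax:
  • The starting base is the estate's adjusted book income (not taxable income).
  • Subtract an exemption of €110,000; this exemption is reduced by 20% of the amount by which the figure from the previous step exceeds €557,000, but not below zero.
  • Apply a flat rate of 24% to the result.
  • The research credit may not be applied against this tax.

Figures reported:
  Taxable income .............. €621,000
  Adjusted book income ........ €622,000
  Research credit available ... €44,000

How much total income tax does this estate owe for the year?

Tentative minimum tax:
  Base (adjusted book income): €622,000
  Exemption: €110,000 − 20% × (€622,000 − €557,000) = €110,000 − €13,000 = €97,000
  Base: €622,000 − €97,000 = €525,000
  €525,000 × 24% = €126,000

Mainline income levy:
  €108,000 × 11% = €11,880
  €161,000 × 24% = €38,640
  €352,000 × 38% = €133,760
  → €184,280
  Less research credit €44,000 → €140,280

€140,280 > €126,000, so the mainline income levy governs.

€140,280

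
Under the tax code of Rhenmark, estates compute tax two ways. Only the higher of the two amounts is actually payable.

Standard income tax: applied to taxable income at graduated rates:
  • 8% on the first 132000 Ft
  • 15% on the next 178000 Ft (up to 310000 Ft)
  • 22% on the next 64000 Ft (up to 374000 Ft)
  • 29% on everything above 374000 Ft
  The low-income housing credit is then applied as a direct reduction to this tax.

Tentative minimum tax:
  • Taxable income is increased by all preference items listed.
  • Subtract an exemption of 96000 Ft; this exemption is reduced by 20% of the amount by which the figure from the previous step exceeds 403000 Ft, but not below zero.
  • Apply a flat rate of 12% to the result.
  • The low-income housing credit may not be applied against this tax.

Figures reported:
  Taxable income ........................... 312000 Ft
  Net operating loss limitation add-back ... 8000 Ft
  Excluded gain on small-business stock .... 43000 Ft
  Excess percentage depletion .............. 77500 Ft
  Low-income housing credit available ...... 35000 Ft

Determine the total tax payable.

42240 Ft

Standard income tax:
  132000 Ft × 8% = 10560 Ft
  178000 Ft × 15% = 26700 Ft
  2000 Ft × 22% = 440 Ft
  → 37700 Ft
  Less low-income housing credit 35000 Ft → 2700 Ft

Tentative minimum tax:
  Adjusted income: 312000 Ft + 8000 Ft + 43000 Ft + 77500 Ft = 440500 Ft
  Exemption: 96000 Ft − 20% × (440500 Ft − 403000 Ft) = 96000 Ft − 7500 Ft = 88500 Ft
  Base: 440500 Ft − 88500 Ft = 352000 Ft
  352000 Ft × 12% = 42240 Ft

42240 Ft > 2700 Ft, so the tentative minimum tax is the binding amount.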